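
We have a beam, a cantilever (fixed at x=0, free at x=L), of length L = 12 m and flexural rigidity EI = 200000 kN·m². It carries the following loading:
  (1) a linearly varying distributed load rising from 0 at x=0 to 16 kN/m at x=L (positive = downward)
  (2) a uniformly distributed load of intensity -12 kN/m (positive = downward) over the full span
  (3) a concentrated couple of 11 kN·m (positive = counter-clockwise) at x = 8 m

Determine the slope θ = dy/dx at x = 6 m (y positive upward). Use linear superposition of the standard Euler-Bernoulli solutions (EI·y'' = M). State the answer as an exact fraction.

Load 1 — triangular load w₀=16 kN/m (0→w₀ over full span):
  θ_1 = (w₀Lx²/4-w₀L²x/3-w₀x⁴/(24L))/EI = (16·12·6²/4-16·12²·6/3-16·6⁴/(24·12))/200000 = -369/25000 rad
Load 2 — uniform load w=-12 kN/m over full span:
  θ_2 = -wx(x²-3Lx+3L²)/(6EI) = -(-12)·6·(6²-3·12·6+3·12²)/(6·200000) = 189/12500 rad
Load 3 — applied couple M₀=11 kN·m at a=8 m (b=L-a=4):
  θ_3 = M₀x/EI  [x≤a] = 11·6/200000 = 33/100000 rad
Superposition: θ = Σ θ_i = 69/100000 rad ≈ 0.000690 rad

θ(6) = 69/100000 rad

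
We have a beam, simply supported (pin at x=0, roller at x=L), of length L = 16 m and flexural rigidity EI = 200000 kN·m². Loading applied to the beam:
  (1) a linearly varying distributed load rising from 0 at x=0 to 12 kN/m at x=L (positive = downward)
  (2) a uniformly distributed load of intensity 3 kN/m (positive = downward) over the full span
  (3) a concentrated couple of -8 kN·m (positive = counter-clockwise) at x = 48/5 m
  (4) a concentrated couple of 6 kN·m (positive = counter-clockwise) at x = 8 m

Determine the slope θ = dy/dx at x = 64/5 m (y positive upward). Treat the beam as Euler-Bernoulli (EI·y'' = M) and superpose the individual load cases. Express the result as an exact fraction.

θ(64/5) = 191563/31250000 rad

Load 1 — triangular load w₀=12 kN/m (0→w₀ over full span):
  θ_1 = -w₀(7L⁴-30L²x²+15x⁴)/(360LEI) = -12·(7·16⁴-30·16²·(64/5)²+15·(64/5)⁴)/(360·16·200000) = 24224/5859375 rad
Load 2 — uniform load w=3 kN/m over full span:
  θ_2 = -w(L³-6Lx²+4x³)/(24EI) = -3·(16³-6·16·(64/5)²+4·(64/5)³)/(24·200000) = 792/390625 rad
Load 3 — applied couple M₀=-8 kN·m at a=48/5 m (b=L-a=32/5):
  θ_3 = (M₀x²/(2L)-M₀(x-a)+C₁)/EI  [x>a] with C₁=M₀(3b²-L²)/(6L)=832/75 = ((-8)·(64/5)²/(2·16)-(-8)·((64/5)-(48/5))+(832/75))/200000 = -1/46875 rad
Load 4 — applied couple M₀=6 kN·m at a=8 m (b=L-a=8):
  θ_4 = (M₀x²/(2L)-M₀(x-a)+C₁)/EI  [x>a] with C₁=M₀(3b²-L²)/(6L)=-4 = (6·(64/5)²/(2·16)-6·((64/5)-8)+(-4))/200000 = -13/1250000 rad
Superposition: θ = Σ θ_i = 191563/31250000 rad ≈ 0.006130 rad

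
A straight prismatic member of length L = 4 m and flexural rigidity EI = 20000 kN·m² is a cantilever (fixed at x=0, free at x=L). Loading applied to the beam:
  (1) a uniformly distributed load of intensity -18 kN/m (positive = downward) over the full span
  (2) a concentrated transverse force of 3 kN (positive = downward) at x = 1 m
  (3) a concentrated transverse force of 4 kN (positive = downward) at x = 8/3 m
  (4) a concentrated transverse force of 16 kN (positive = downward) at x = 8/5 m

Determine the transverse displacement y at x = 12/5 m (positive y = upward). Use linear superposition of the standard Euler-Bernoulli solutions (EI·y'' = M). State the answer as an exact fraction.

Load 1 — uniform load w=-18 kN/m over full span:
  y_1 = -wx²(x²-4Lx+6L²)/(24EI) = -(-18)·(12/5)²·((12/5)²-4·4·(12/5)+6·4²)/(24·20000) = 5346/390625 m
Load 2 — point force P=3 kN at a=1 m (b=L-a=3):
  y_2 = -Pa²(3x-a)/(6EI)  [x>a] = -3·1²·(3·(12/5)-1)/(6·20000) = -31/200000 m
Load 3 — point force P=4 kN at a=8/3 m (b=L-a=4/3):
  y_3 = -Px²(3a-x)/(6EI)  [x≤a] = -4·(12/5)²·(3·(8/3)-(12/5))/(6·20000) = -84/78125 m
Load 4 — point force P=16 kN at a=8/5 m (b=L-a=12/5):
  y_4 = -Pa²(3x-a)/(6EI)  [x>a] = -16·(8/5)²·(3·(12/5)-(8/5))/(6·20000) = -448/234375 m
Superposition: y = Σ y_i = 790807/75000000 m ≈ 0.010544 m

y(12/5) = 790807/75000000 m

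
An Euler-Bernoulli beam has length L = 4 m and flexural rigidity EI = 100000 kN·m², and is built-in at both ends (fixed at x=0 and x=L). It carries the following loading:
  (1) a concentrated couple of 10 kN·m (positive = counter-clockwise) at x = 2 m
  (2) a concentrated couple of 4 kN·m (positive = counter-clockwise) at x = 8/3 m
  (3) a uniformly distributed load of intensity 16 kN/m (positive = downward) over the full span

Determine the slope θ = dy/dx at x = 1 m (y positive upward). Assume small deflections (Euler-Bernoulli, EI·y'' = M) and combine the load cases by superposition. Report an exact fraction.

Load 1 — applied couple M₀=10 kN·m at a=2 m (b=L-a=2):
  θ_1 = (R_Ax²/2 - M_Ax)/EI  [x≤a] with R_A=15/4, M_A=5/2 = ((15/4)·1²/2 - (5/2)·1)/100000 = -1/160000 rad
Load 2 — applied couple M₀=4 kN·m at a=8/3 m (b=L-a=4/3):
  θ_2 = (R_Ax²/2 - M_Ax)/EI  [x≤a] with R_A=4/3, M_A=4/3 = ((4/3)·1²/2 - (4/3)·1)/100000 = -1/150000 rad
Load 3 — uniform load w=16 kN/m over full span:
  θ_3 = -wx(L-x)(L-2x)/(12EI) = -16·1·(4-1)·(4-2·1)/(12·100000) = -1/12500 rad
Superposition: θ = Σ θ_i = -223/2400000 rad ≈ -0.000093 rad

θ(1) = -223/2400000 rad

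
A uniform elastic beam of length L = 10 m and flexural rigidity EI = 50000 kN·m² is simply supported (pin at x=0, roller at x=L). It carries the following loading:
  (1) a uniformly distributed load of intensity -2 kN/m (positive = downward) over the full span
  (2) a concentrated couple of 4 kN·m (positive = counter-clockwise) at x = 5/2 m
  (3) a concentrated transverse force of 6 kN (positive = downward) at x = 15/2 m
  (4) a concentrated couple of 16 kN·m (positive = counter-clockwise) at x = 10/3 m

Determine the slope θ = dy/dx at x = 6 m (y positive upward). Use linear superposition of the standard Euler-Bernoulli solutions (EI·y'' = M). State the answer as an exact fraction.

θ(6) = -163/288000 rad

Load 1 — uniform load w=-2 kN/m over full span:
  θ_1 = -w(L³-6Lx²+4x³)/(24EI) = -(-2)·(10³-6·10·6²+4·6³)/(24·50000) = -37/75000 rad
Load 2 — applied couple M₀=4 kN·m at a=5/2 m (b=L-a=15/2):
  θ_2 = (M₀x²/(2L)-M₀(x-a)+C₁)/EI  [x>a] with C₁=M₀(3b²-L²)/(6L)=55/12 = (4·6²/(2·10)-4·(6-(5/2))+(55/12))/50000 = -133/3000000 rad
Load 3 — point force P=6 kN at a=15/2 m (b=L-a=5/2):
  θ_3 = -Pb(L²-b²-3x²)/(6LEI)  [x≤a] = -6·(5/2)·(10²-(5/2)²-3·6²)/(6·10·50000) = 57/800000 rad
Load 4 — applied couple M₀=16 kN·m at a=10/3 m (b=L-a=20/3):
  θ_4 = (M₀x²/(2L)-M₀(x-a)+C₁)/EI  [x>a] with C₁=M₀(3b²-L²)/(6L)=80/9 = (16·6²/(2·10)-16·(6-(10/3))+(80/9))/50000 = -14/140625 rad
Superposition: θ = Σ θ_i = -163/288000 rad ≈ -0.000566 rad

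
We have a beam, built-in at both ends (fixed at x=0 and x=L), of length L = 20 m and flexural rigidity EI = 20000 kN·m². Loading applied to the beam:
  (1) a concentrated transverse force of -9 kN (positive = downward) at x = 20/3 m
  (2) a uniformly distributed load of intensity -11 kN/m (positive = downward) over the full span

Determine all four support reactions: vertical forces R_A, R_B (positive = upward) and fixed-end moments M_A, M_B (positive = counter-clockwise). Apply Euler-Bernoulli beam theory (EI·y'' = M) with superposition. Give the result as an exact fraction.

R_A = -350/3 kN, M_A = -1180/3 kN·m, R_B = -337/3 kN, M_B = 380 kN·m

Load 1 — point force P=-9 kN at a=20/3 m (b=L-a=40/3):
  R_A = Pb²(3a+b)/L³ = (-9)·(40/3)²·(3·(20/3)+(40/3))/20³ = -20/3 kN
  M_A = Pab²/L² = (-9)·(20/3)·(40/3)²/20² = -80/3 kN·m
  R_B = Pa²(a+3b)/L³ = (-9)·(20/3)²·((20/3)+3·(40/3))/20³ = -7/3 kN
  M_B = -Pa²b/L² = -(-9)·(20/3)²·(40/3)/20² = 40/3 kN·m
Load 2 — uniform load w=-11 kN/m over full span:
  R_A = wL/2 = (-11)·20/2 = -110 kN
  M_A = wL²/12 = (-11)·20²/12 = -1100/3 kN·m
  R_B = wL/2 = (-11)·20/2 = -110 kN
  M_B = -wL²/12 = -(-11)·20²/12 = 1100/3 kN·m
Superposition: R_A = -350/3 kN, M_A = -1180/3 kN·m, R_B = -337/3 kN, M_B = 380 kN·m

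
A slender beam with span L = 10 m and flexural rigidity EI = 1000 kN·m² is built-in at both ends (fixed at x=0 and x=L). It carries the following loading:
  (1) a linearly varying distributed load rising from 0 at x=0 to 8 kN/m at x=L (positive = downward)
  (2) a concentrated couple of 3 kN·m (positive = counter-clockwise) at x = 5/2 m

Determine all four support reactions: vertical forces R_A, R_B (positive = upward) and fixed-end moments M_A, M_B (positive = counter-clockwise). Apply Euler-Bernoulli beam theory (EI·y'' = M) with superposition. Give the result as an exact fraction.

R_A = 987/80 kN, M_A = 1253/48 kN·m, R_B = 2213/80 kN, M_B = -625/16 kN·m

Load 1 — triangular load w₀=8 kN/m (0→w₀ over full span):
  R_A = 3w₀L/20 = 3·8·10/20 = 12 kN
  M_A = w₀L²/30 = 8·10²/30 = 80/3 kN·m
  R_B = 7w₀L/20 = 7·8·10/20 = 28 kN
  M_B = -w₀L²/20 = -8·10²/20 = -40 kN·m
Load 2 — applied couple M₀=3 kN·m at a=5/2 m (b=L-a=15/2):
  R_A = 6M₀ab/L³ = 6·3·(5/2)·(15/2)/10³ = 27/80 kN
  M_A = M₀b(2a-b)/L² = 3·(15/2)·(2·(5/2)-(15/2))/10² = -9/16 kN·m
  R_B = -6M₀ab/L³ = -6·3·(5/2)·(15/2)/10³ = -27/80 kN
  M_B = M₀a(2b-a)/L² = 3·(5/2)·(2·(15/2)-(5/2))/10² = 15/16 kN·m
Superposition: R_A = 987/80 kN, M_A = 1253/48 kN·m, R_B = 2213/80 kN, M_B = -625/16 kN·m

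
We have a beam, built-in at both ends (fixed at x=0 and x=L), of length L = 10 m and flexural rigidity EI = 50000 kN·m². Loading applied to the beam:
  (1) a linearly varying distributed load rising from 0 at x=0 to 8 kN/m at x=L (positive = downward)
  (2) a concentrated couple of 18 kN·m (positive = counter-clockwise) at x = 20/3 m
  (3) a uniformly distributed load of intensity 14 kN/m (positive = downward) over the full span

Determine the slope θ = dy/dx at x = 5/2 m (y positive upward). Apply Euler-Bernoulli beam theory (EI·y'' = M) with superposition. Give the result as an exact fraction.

Load 1 — triangular load w₀=8 kN/m (0→w₀ over full span):
  θ_1 = -w₀(2x(L-x)(L-2x)(x+2L)+x²(L-x)²)/(120LEI) = -8·(2·(5/2)·(10-(5/2))·(10-2·(5/2))·((5/2)+2·10)+(5/2)²·(10-(5/2))²)/(120·10·50000) = -39/64000 rad
Load 2 — applied couple M₀=18 kN·m at a=20/3 m (b=L-a=10/3):
  θ_2 = (R_Ax²/2 - M_Ax)/EI  [x≤a] with R_A=12/5, M_A=6 = ((12/5)·(5/2)²/2 - 6·(5/2))/50000 = -3/20000 rad
Load 3 — uniform load w=14 kN/m over full span:
  θ_3 = -wx(L-x)(L-2x)/(12EI) = -14·(5/2)·(10-(5/2))·(10-2·(5/2))/(12·50000) = -7/3200 rad
Superposition: θ = Σ θ_i = -943/320000 rad ≈ -0.002947 rad

θ(5/2) = -943/320000 rad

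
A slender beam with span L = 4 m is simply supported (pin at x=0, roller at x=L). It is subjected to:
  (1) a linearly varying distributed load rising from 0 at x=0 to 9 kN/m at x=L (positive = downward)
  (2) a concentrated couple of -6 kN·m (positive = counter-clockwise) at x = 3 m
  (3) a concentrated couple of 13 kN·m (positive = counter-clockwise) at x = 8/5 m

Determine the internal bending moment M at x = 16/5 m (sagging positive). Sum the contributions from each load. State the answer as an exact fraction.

Load 1 — triangular load w₀=9 kN/m (0→w₀ over full span):
  M_1 = w₀Lx/6 - w₀x³/(6L) = 9·4·(16/5)/6 - 9·(16/5)³/(6·4) = 864/125 kN·m
Load 2 — applied couple M₀=-6 kN·m at a=3 m (b=L-a=1):
  M_2 = M₀x/L - M₀  [x>a] = (-6)·(16/5)/4 - (-6) = 6/5 kN·m
Load 3 — applied couple M₀=13 kN·m at a=8/5 m (b=L-a=12/5):
  M_3 = M₀x/L - M₀  [x>a] = 13·(16/5)/4 - 13 = -13/5 kN·m
Superposition: M = Σ M_i = 689/125 kN·m ≈ 5.512000 kN·m

M(16/5) = 689/125 kN·m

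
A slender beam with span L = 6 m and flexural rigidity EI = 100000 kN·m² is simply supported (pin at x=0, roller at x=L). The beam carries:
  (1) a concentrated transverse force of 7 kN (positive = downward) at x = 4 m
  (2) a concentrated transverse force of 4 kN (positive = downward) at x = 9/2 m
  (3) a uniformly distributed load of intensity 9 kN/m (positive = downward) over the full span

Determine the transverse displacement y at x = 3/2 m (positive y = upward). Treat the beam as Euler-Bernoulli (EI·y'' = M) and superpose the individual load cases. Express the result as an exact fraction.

Load 1 — point force P=7 kN at a=4 m (b=L-a=2):
  y_1 = -Pbx(L²-b²-x²)/(6LEI)  [x≤a] = -7·2·(3/2)·(6²-2²-(3/2)²)/(6·6·100000) = -833/4800000 m
Load 2 — point force P=4 kN at a=9/2 m (b=L-a=3/2):
  y_2 = -Pbx(L²-b²-x²)/(6LEI)  [x≤a] = -4·(3/2)·(3/2)·(6²-(3/2)²-(3/2)²)/(6·6·100000) = -63/800000 m
Load 3 — uniform load w=9 kN/m over full span:
  y_3 = -wx(L³-2Lx²+x³)/(24EI) = -9·(3/2)·(6³-2·6·(3/2)²+(3/2)³)/(24·100000) = -13851/12800000 m
Superposition: y = Σ y_i = -51241/38400000 m ≈ -0.001334 m

y(3/2) = -51241/38400000 m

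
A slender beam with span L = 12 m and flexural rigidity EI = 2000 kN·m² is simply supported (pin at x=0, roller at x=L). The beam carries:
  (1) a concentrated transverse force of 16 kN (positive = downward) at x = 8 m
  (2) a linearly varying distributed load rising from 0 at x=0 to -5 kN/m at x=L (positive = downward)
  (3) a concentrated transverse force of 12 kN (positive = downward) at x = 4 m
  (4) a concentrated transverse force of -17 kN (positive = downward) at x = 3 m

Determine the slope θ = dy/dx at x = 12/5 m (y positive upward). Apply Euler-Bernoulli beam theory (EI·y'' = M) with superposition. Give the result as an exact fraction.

Load 1 — point force P=16 kN at a=8 m (b=L-a=4):
  θ_1 = -Pb(L²-b²-3x²)/(6LEI)  [x≤a] = -16·4·(12²-4²-3·(12/5)²)/(6·12·2000) = -1384/28125 rad
Load 2 — triangular load w₀=-5 kN/m (0→w₀ over full span):
  θ_2 = -w₀(7L⁴-30L²x²+15x⁴)/(360LEI) = -(-5)·(7·12⁴-30·12²·(12/5)²+15·(12/5)⁴)/(360·12·2000) = 1092/15625 rad
Load 3 — point force P=12 kN at a=4 m (b=L-a=8):
  θ_3 = -Pb(L²-b²-3x²)/(6LEI)  [x≤a] = -12·8·(12²-8²-3·(12/5)²)/(6·12·2000) = -392/9375 rad
Load 4 — point force P=-17 kN at a=3 m (b=L-a=9):
  θ_4 = -Pb(L²-b²-3x²)/(6LEI)  [x≤a] = -(-17)·9·(12²-9²-3·(12/5)²)/(6·12·2000) = 19431/400000 rad
Superposition: θ = Σ θ_i = 493979/18000000 rad ≈ 0.027443 rad

θ(12/5) = 493979/18000000 rad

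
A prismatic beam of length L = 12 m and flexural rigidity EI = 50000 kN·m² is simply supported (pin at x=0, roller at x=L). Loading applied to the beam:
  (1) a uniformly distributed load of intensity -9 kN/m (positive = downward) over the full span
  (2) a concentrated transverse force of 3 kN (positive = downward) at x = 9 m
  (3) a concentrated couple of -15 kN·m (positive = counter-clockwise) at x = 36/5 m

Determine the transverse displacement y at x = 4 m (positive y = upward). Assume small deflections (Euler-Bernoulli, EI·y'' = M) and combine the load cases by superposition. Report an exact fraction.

Load 1 — uniform load w=-9 kN/m over full span:
  y_1 = -wx(L³-2Lx²+x³)/(24EI) = -(-9)·4·(12³-2·12·4²+4³)/(24·50000) = 132/3125 m
Load 2 — point force P=3 kN at a=9 m (b=L-a=3):
  y_2 = -Pbx(L²-b²-x²)/(6LEI)  [x≤a] = -3·3·4·(12²-3²-4²)/(6·12·50000) = -119/100000 m
Load 3 — applied couple M₀=-15 kN·m at a=36/5 m (b=L-a=24/5):
  y_3 = (M₀x³/(6L)+C₁x)/EI  [x≤a] with C₁=M₀(3b²-L²)/(6L)=78/5 = ((-15)·4³/(6·12)+(78/5)·4)/50000 = 46/46875 m
Superposition: y = Σ y_i = 63047/1500000 m ≈ 0.042031 m

y(4) = 63047/1500000 m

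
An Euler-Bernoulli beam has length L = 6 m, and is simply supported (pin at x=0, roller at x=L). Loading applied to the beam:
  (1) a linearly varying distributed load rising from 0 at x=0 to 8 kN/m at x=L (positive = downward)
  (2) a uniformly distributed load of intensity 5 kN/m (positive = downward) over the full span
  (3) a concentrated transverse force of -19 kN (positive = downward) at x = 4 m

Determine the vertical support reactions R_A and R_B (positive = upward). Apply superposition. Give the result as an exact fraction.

R_A = 50/3 kN, R_B = 55/3 kN

Load 1 — triangular load w₀=8 kN/m (0→w₀ over full span):
  R_A = w₀L/6 = 8·6/6 = 8 kN
  R_B = w₀L/3 = 8·6/3 = 16 kN
Load 2 — uniform load w=5 kN/m over full span:
  R_A = wL/2 = 5·6/2 = 15 kN
  R_B = wL/2 = 5·6/2 = 15 kN
Load 3 — point force P=-19 kN at a=4 m (b=L-a=2):
  R_A = Pb/L = (-19)·2/6 = -19/3 kN
  R_B = Pa/L = (-19)·4/6 = -38/3 kN
Superposition: R_A = 50/3 kN, R_B = 55/3 kN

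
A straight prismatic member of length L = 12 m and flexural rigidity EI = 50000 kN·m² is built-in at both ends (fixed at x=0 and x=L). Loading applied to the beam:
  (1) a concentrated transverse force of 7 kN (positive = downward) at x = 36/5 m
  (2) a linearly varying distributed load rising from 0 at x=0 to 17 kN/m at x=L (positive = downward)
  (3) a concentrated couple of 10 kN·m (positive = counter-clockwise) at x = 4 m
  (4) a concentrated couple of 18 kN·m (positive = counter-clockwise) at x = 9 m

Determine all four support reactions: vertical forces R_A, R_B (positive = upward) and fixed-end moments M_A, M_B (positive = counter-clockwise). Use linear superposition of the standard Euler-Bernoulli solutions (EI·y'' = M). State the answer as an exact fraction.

Load 1 — point force P=7 kN at a=36/5 m (b=L-a=24/5):
  R_A = Pb²(3a+b)/L³ = 7·(24/5)²·(3·(36/5)+(24/5))/12³ = 308/125 kN
  M_A = Pab²/L² = 7·(36/5)·(24/5)²/12² = 1008/125 kN·m
  R_B = Pa²(a+3b)/L³ = 7·(36/5)²·((36/5)+3·(24/5))/12³ = 567/125 kN
  M_B = -Pa²b/L² = -7·(36/5)²·(24/5)/12² = -1512/125 kN·m
Load 2 — triangular load w₀=17 kN/m (0→w₀ over full span):
  R_A = 3w₀L/20 = 3·17·12/20 = 153/5 kN
  M_A = w₀L²/30 = 17·12²/30 = 408/5 kN·m
  R_B = 7w₀L/20 = 7·17·12/20 = 357/5 kN
  M_B = -w₀L²/20 = -17·12²/20 = -612/5 kN·m
Load 3 — applied couple M₀=10 kN·m at a=4 m (b=L-a=8):
  R_A = 6M₀ab/L³ = 6·10·4·8/12³ = 10/9 kN
  M_A = M₀b(2a-b)/L² = 10·8·(2·4-8)/12² = 0 kN·m
  R_B = -6M₀ab/L³ = -6·10·4·8/12³ = -10/9 kN
  M_B = M₀a(2b-a)/L² = 10·4·(2·8-4)/12² = 10/3 kN·m
Load 4 — applied couple M₀=18 kN·m at a=9 m (b=L-a=3):
  R_A = 6M₀ab/L³ = 6·18·9·3/12³ = 27/16 kN
  M_A = M₀b(2a-b)/L² = 18·3·(2·9-3)/12² = 45/8 kN·m
  R_B = -6M₀ab/L³ = -6·18·9·3/12³ = -27/16 kN
  M_B = M₀a(2b-a)/L² = 18·9·(2·3-9)/12² = -27/8 kN·m
Superposition: R_A = 645527/18000 kN, M_A = 95289/1000 kN·m, R_B = 1316473/18000 kN, M_B = -403613/3000 kN·m

R_A = 645527/18000 kN, M_A = 95289/1000 kN·m, R_B = 1316473/18000 kN, M_B = -403613/3000 kN·m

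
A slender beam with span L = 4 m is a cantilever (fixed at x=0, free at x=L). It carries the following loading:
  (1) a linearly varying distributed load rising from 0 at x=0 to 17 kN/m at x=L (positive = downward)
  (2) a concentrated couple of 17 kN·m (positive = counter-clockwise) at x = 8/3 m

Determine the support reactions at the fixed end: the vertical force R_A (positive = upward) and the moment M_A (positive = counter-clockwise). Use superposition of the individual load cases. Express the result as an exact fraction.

R_A = 34 kN, M_A = 221/3 kN·m

Load 1 — triangular load w₀=17 kN/m (0→w₀ over full span):
  R_A = w₀L/2 = 17·4/2 = 34 kN
  M_A = w₀L²/3 = 17·4²/3 = 272/3 kN·m
Load 2 — applied couple M₀=17 kN·m at a=8/3 m (b=L-a=4/3):
  R_A = 0 kN
  M_A = -M₀ = -17 kN·m
Superposition: R_A = 34 kN, M_A = 221/3 kN·m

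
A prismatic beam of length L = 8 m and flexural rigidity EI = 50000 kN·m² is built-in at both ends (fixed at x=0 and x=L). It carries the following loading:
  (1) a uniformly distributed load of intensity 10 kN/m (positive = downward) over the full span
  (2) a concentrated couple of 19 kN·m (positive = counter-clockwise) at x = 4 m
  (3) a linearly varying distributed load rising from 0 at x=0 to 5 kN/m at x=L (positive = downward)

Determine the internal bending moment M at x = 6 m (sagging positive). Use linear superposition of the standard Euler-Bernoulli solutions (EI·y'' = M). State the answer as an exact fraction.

M(6) = 57/8 kN·m

Load 1 — uniform load w=10 kN/m over full span:
  M_1 = wLx/2 - wL²/12 - wx²/2 = 10·8·6/2 - 10·8²/12 - 10·6²/2 = 20/3 kN·m
Load 2 — applied couple M₀=19 kN·m at a=4 m (b=L-a=4):
  M_2 = R_Ax - M_A - M₀  [x>a] with R_A=57/16, M_A=19/4 = (57/16)·6 - (19/4) - 19 = -19/8 kN·m
Load 3 — triangular load w₀=5 kN/m (0→w₀ over full span):
  M_3 = 3w₀Lx/20 - w₀L²/30 - w₀x³/(6L) = 3·5·8·6/20 - 5·8²/30 - 5·6³/(6·8) = 17/6 kN·m
Superposition: M = Σ M_i = 57/8 kN·m ≈ 7.125000 kN·m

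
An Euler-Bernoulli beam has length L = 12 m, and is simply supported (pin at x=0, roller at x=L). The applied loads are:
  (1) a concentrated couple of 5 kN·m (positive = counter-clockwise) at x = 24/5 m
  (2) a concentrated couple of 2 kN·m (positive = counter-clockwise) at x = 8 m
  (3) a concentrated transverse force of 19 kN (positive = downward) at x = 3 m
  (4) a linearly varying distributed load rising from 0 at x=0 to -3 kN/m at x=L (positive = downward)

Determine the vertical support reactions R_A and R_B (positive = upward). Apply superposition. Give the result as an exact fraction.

R_A = 53/6 kN, R_B = -47/6 kN

Load 1 — applied couple M₀=5 kN·m at a=24/5 m (b=L-a=36/5):
  R_A = M₀/L = 5/12 kN
  R_B = -M₀/L = -5/12 kN
Load 2 — applied couple M₀=2 kN·m at a=8 m (b=L-a=4):
  R_A = M₀/L = 2/12 = 1/6 kN
  R_B = -M₀/L = -2/12 = -1/6 kN
Load 3 — point force P=19 kN at a=3 m (b=L-a=9):
  R_A = Pb/L = 19·9/12 = 57/4 kN
  R_B = Pa/L = 19·3/12 = 19/4 kN
Load 4 — triangular load w₀=-3 kN/m (0→w₀ over full span):
  R_A = w₀L/6 = (-3)·12/6 = -6 kN
  R_B = w₀L/3 = (-3)·12/3 = -12 kN
Superposition: R_A = 53/6 kN, R_B = -47/6 kN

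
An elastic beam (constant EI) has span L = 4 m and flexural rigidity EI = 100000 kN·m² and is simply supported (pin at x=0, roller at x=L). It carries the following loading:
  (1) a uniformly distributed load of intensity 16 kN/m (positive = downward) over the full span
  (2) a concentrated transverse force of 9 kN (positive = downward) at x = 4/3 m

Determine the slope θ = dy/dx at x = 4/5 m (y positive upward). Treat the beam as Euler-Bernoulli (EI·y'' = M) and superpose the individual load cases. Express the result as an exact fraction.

θ(4/5) = -1433/3515625 rad

Load 1 — uniform load w=16 kN/m over full span:
  θ_1 = -w(L³-6Lx²+4x³)/(24EI) = -16·(4³-6·4·(4/5)²+4·(4/5)³)/(24·100000) = -132/390625 rad
Load 2 — point force P=9 kN at a=4/3 m (b=L-a=8/3):
  θ_2 = -Pb(L²-b²-3x²)/(6LEI)  [x≤a] = -9·(8/3)·(4²-(8/3)²-3·(4/5)²)/(6·4·100000) = -49/703125 rad
Superposition: θ = Σ θ_i = -1433/3515625 rad ≈ -0.000408 rad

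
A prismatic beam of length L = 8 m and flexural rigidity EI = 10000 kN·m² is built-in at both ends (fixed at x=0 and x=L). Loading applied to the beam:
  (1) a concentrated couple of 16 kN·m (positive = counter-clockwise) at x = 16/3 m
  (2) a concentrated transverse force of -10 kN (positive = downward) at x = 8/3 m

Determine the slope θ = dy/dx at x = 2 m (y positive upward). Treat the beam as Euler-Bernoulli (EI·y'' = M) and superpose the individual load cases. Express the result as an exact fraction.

θ(2) = 2/5625 rad

Load 1 — applied couple M₀=16 kN·m at a=16/3 m (b=L-a=8/3):
  θ_1 = (R_Ax²/2 - M_Ax)/EI  [x≤a] with R_A=8/3, M_A=16/3 = ((8/3)·2²/2 - (16/3)·2)/10000 = -1/1875 rad
Load 2 — point force P=-10 kN at a=8/3 m (b=L-a=16/3):
  θ_2 = -Pb²x(2aL-(3a+b)x)/(2L³EI)  [x≤a] = -(-10)·(16/3)²·2·(2·(8/3)·8-(3·(8/3)+(16/3))·2)/(2·8³·10000) = 1/1125 rad
Superposition: θ = Σ θ_i = 2/5625 rad ≈ 0.000356 rad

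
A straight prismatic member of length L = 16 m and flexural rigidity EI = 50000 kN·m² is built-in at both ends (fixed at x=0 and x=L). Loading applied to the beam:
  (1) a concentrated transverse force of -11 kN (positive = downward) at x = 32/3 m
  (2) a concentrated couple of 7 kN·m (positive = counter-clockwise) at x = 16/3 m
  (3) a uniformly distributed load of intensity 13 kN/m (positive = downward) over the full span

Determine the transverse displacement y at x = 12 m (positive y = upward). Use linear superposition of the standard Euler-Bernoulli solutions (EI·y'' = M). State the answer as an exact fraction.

y(12) = -5639/253125 m

Load 1 — point force P=-11 kN at a=32/3 m (b=L-a=16/3):
  y_1 = -Pa²(L-x)²(3bL-(3b+a)(L-x))/(6L³EI)  [x>a] = -(-11)·(32/3)²·(16-12)²·(3·(16/3)·16-(3·(16/3)+(32/3))·(16-12))/(6·16³·50000) = 616/253125 m
Load 2 — applied couple M₀=7 kN·m at a=16/3 m (b=L-a=32/3):
  y_2 = (R_Ax³/6 - M_Ax²/2 - M₀(x-a)²/2)/EI  [x>a] with R_A=7/12, M_A=0 = ((7/12)·12³/6 - 0·12²/2 - 7·(12-(16/3))²/2)/50000 = 7/28125 m
Load 3 — uniform load w=13 kN/m over full span:
  y_3 = -wx²(L-x)²/(24EI) = -13·12²·(16-12)²/(24·50000) = -78/3125 m
Superposition: y = Σ y_i = -5639/253125 m ≈ -0.022278 m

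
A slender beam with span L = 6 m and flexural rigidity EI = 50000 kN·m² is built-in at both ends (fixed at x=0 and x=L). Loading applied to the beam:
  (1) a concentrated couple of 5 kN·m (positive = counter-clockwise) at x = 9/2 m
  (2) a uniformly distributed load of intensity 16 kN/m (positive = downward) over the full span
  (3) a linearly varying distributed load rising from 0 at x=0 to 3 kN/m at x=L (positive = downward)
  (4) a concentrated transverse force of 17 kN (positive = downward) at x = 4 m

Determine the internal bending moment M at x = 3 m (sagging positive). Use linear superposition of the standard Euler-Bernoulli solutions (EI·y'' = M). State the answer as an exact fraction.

M(3) = 199/6 kN·m

Load 1 — applied couple M₀=5 kN·m at a=9/2 m (b=L-a=3/2):
  M_1 = R_Ax - M_A  [x≤a] with R_A=15/16, M_A=25/16 = (15/16)·3 - (25/16) = 5/4 kN·m
Load 2 — uniform load w=16 kN/m over full span:
  M_2 = wLx/2 - wL²/12 - wx²/2 = 16·6·3/2 - 16·6²/12 - 16·3²/2 = 24 kN·m
Load 3 — triangular load w₀=3 kN/m (0→w₀ over full span):
  M_3 = 3w₀Lx/20 - w₀L²/30 - w₀x³/(6L) = 3·3·6·3/20 - 3·6²/30 - 3·3³/(6·6) = 9/4 kN·m
Load 4 — point force P=17 kN at a=4 m (b=L-a=2):
  M_4 = Pb²(3a+b)x/L³ - Pab²/L²  [x≤a] = 17·2²·(3·4+2)·3/6³ - 17·4·2²/6² = 17/3 kN·m
Superposition: M = Σ M_i = 199/6 kN·m ≈ 33.166667 kN·m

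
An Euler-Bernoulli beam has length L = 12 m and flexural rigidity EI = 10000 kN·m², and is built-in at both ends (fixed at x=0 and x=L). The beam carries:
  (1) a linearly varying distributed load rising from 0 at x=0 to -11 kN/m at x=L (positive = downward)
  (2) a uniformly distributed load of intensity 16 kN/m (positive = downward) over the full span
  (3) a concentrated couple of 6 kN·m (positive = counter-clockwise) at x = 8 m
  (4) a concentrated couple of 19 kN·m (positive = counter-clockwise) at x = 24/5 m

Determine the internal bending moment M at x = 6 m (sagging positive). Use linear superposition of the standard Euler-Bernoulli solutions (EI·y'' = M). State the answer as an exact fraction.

M(6) = 287/5 kN·m

Load 1 — triangular load w₀=-11 kN/m (0→w₀ over full span):
  M_1 = 3w₀Lx/20 - w₀L²/30 - w₀x³/(6L) = 3·(-11)·12·6/20 - (-11)·12²/30 - (-11)·6³/(6·12) = -33 kN·m
Load 2 — uniform load w=16 kN/m over full span:
  M_2 = wLx/2 - wL²/12 - wx²/2 = 16·12·6/2 - 16·12²/12 - 16·6²/2 = 96 kN·m
Load 3 — applied couple M₀=6 kN·m at a=8 m (b=L-a=4):
  M_3 = R_Ax - M_A  [x≤a] with R_A=2/3, M_A=2 = (2/3)·6 - 2 = 2 kN·m
Load 4 — applied couple M₀=19 kN·m at a=24/5 m (b=L-a=36/5):
  M_4 = R_Ax - M_A - M₀  [x>a] with R_A=57/25, M_A=57/25 = (57/25)·6 - (57/25) - 19 = -38/5 kN·m
Superposition: M = Σ M_i = 287/5 kN·m ≈ 57.400000 kN·m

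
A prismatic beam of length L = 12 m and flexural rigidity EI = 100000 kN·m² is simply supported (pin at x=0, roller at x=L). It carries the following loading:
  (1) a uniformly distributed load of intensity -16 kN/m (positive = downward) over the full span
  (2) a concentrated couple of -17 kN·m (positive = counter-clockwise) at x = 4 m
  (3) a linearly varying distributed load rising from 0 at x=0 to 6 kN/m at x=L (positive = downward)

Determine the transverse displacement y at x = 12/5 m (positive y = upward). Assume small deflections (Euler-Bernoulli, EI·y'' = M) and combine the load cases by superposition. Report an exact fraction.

y(12/5) = 1015013/48828125 m

Load 1 — uniform load w=-16 kN/m over full span:
  y_1 = -wx(L³-2Lx²+x³)/(24EI) = -(-16)·(12/5)·(12³-2·12·(12/5)²+(12/5)³)/(24·100000) = 50112/1953125 m
Load 2 — applied couple M₀=-17 kN·m at a=4 m (b=L-a=8):
  y_2 = (M₀x³/(6L)+C₁x)/EI  [x≤a] with C₁=M₀(3b²-L²)/(6L)=-34/3 = ((-17)·(12/5)³/(6·12)+(-34/3)·(12/5))/100000 = -119/390625 m
Load 3 — triangular load w₀=6 kN/m (0→w₀ over full span):
  y_3 = -w₀x(7L⁴-10L²x²+3x⁴)/(360LEI) = -6·(12/5)·(7·12⁴-10·12²·(12/5)²+3·(12/5)⁴)/(360·12·100000) = -222912/48828125 m
Superposition: y = Σ y_i = 1015013/48828125 m ≈ 0.020787 m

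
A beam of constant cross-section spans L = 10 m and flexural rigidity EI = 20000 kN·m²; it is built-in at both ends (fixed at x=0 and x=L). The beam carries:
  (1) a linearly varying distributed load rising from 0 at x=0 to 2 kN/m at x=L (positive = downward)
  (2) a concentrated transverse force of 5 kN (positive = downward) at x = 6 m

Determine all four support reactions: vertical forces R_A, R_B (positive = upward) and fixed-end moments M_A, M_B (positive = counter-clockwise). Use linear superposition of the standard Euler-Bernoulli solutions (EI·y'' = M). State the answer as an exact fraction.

R_A = 119/25 kN, M_A = 172/15 kN·m, R_B = 256/25 kN, M_B = -86/5 kN·m

Load 1 — triangular load w₀=2 kN/m (0→w₀ over full span):
  R_A = 3w₀L/20 = 3·2·10/20 = 3 kN
  M_A = w₀L²/30 = 2·10²/30 = 20/3 kN·m
  R_B = 7w₀L/20 = 7·2·10/20 = 7 kN
  M_B = -w₀L²/20 = -2·10²/20 = -10 kN·m
Load 2 — point force P=5 kN at a=6 m (b=L-a=4):
  R_A = Pb²(3a+b)/L³ = 5·4²·(3·6+4)/10³ = 44/25 kN
  M_A = Pab²/L² = 5·6·4²/10² = 24/5 kN·m
  R_B = Pa²(a+3b)/L³ = 5·6²·(6+3·4)/10³ = 81/25 kN
  M_B = -Pa²b/L² = -5·6²·4/10² = -36/5 kN·m
Superposition: R_A = 119/25 kN, M_A = 172/15 kN·m, R_B = 256/25 kN, M_B = -86/5 kN·m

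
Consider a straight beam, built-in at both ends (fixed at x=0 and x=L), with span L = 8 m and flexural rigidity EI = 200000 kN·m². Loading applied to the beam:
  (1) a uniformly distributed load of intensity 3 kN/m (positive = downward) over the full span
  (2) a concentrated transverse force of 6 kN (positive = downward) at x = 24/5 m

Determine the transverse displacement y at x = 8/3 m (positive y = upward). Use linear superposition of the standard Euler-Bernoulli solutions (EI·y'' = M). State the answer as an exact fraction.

Load 1 — uniform load w=3 kN/m over full span:
  y_1 = -wx²(L-x)²/(24EI) = -3·(8/3)²·(8-(8/3))²/(24·200000) = -32/253125 m
Load 2 — point force P=6 kN at a=24/5 m (b=L-a=16/5):
  y_2 = -Pb²x²(3aL-(3a+b)x)/(6L³EI)  [x≤a] = -6·(16/5)²·(8/3)²·(3·(24/5)·8-(3·(24/5)+(16/5))·(8/3))/(6·8³·200000) = -512/10546875 m
Superposition: y = Σ y_i = -5536/31640625 m ≈ -0.000175 m

y(8/3) = -5536/31640625 m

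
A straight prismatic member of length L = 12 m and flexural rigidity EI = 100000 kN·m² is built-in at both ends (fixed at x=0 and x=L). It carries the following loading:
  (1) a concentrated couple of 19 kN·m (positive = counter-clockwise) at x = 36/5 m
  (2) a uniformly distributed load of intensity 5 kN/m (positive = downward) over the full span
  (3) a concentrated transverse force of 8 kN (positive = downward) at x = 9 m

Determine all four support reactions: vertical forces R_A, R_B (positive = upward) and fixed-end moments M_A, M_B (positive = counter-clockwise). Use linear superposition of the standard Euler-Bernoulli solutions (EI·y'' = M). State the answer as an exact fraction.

Load 1 — applied couple M₀=19 kN·m at a=36/5 m (b=L-a=24/5):
  R_A = 6M₀ab/L³ = 6·19·(36/5)·(24/5)/12³ = 57/25 kN
  M_A = M₀b(2a-b)/L² = 19·(24/5)·(2·(36/5)-(24/5))/12² = 152/25 kN·m
  R_B = -6M₀ab/L³ = -6·19·(36/5)·(24/5)/12³ = -57/25 kN
  M_B = M₀a(2b-a)/L² = 19·(36/5)·(2·(24/5)-(36/5))/12² = 57/25 kN·m
Load 2 — uniform load w=5 kN/m over full span:
  R_A = wL/2 = 5·12/2 = 30 kN
  M_A = wL²/12 = 5·12²/12 = 60 kN·m
  R_B = wL/2 = 5·12/2 = 30 kN
  M_B = -wL²/12 = -5·12²/12 = -60 kN·m
Load 3 — point force P=8 kN at a=9 m (b=L-a=3):
  R_A = Pb²(3a+b)/L³ = 8·3²·(3·9+3)/12³ = 5/4 kN
  M_A = Pab²/L² = 8·9·3²/12² = 9/2 kN·m
  R_B = Pa²(a+3b)/L³ = 8·9²·(9+3·3)/12³ = 27/4 kN
  M_B = -Pa²b/L² = -8·9²·3/12² = -27/2 kN·m
Superposition: R_A = 3353/100 kN, M_A = 3529/50 kN·m, R_B = 3447/100 kN, M_B = -3561/50 kN·m

R_A = 3353/100 kN, M_A = 3529/50 kN·m, R_B = 3447/100 kN, M_B = -3561/50 kN·m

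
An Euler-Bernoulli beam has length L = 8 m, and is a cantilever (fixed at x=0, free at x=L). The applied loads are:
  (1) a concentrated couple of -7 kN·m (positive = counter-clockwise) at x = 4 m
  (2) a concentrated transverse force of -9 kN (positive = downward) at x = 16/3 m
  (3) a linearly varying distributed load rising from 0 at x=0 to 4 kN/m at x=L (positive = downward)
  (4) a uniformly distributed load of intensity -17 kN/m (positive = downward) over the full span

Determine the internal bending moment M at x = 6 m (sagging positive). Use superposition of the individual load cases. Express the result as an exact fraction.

M(6) = 80/3 kN·m

Load 1 — applied couple M₀=-7 kN·m at a=4 m (b=L-a=4):
  M_1 = 0  [x>a] = 0 kN·m
Load 2 — point force P=-9 kN at a=16/3 m (b=L-a=8/3):
  M_2 = 0  [x>a] = 0 kN·m
Load 3 — triangular load w₀=4 kN/m (0→w₀ over full span):
  M_3 = w₀Lx/2 - w₀L²/3 - w₀x³/(6L) = 4·8·6/2 - 4·8²/3 - 4·6³/(6·8) = -22/3 kN·m
Load 4 — uniform load w=-17 kN/m over full span:
  M_4 = -w(L-x)²/2 = -(-17)·(8-6)²/2 = 34 kN·m
Superposition: M = Σ M_i = 80/3 kN·m ≈ 26.666667 kN·m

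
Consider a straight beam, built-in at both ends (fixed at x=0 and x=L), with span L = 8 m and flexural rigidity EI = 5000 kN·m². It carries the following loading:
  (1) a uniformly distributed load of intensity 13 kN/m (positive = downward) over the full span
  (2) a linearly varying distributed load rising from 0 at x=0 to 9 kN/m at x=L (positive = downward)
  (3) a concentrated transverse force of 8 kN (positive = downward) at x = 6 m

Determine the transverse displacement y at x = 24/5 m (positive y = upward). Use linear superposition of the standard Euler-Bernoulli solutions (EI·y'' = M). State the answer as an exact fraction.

Load 1 — uniform load w=13 kN/m over full span:
  y_1 = -wx²(L-x)²/(24EI) = -13·(24/5)²·(8-(24/5))²/(24·5000) = -9984/390625 m
Load 2 — triangular load w₀=9 kN/m (0→w₀ over full span):
  y_2 = -w₀x²(L-x)²(x+2L)/(120LEI) = -9·(24/5)²·(8-(24/5))²·((24/5)+2·8)/(120·8·5000) = -89856/9765625 m
Load 3 — point force P=8 kN at a=6 m (b=L-a=2):
  y_3 = -Pb²x²(3aL-(3a+b)x)/(6L³EI)  [x≤a] = -8·2²·(24/5)²·(3·6·8-(3·6+2)·(24/5))/(6·8³·5000) = -36/15625 m
Superposition: y = Σ y_i = -361956/9765625 m ≈ -0.037064 m

y(24/5) = -361956/9765625 m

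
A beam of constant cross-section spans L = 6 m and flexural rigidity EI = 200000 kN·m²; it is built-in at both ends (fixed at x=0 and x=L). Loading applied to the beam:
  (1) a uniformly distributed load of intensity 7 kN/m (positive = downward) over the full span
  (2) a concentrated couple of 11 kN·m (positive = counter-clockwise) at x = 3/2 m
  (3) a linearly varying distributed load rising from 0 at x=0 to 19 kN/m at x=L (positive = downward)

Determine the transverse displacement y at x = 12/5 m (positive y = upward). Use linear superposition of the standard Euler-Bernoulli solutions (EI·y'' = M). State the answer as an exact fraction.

Load 1 — uniform load w=7 kN/m over full span:
  y_1 = -wx²(L-x)²/(24EI) = -7·(12/5)²·(6-(12/5))²/(24·200000) = -1701/15625000 m
Load 2 — applied couple M₀=11 kN·m at a=3/2 m (b=L-a=9/2):
  y_2 = (R_Ax³/6 - M_Ax²/2 - M₀(x-a)²/2)/EI  [x>a] with R_A=33/16, M_A=-33/16 = ((33/16)·(12/5)³/6 - (-33/16)·(12/5)²/2 - 11·((12/5)-(3/2))²/2)/200000 = 6237/200000000 m
Load 3 — triangular load w₀=19 kN/m (0→w₀ over full span):
  y_3 = -w₀x²(L-x)²(x+2L)/(120LEI) = -19·(12/5)²·(6-(12/5))²·((12/5)+2·6)/(120·6·200000) = -13851/97656250 m
Superposition: y = Σ y_i = -5487831/25000000000 m ≈ -0.000220 m

y(12/5) = -5487831/25000000000 m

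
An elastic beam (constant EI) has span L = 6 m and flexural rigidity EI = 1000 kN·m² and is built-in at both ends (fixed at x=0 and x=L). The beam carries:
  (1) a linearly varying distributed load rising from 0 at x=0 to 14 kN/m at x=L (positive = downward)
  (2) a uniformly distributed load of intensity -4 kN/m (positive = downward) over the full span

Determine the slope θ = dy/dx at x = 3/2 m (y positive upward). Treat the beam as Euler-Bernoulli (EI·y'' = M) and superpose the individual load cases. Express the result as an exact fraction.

θ(3/2) = -3051/640000 rad

Load 1 — triangular load w₀=14 kN/m (0→w₀ over full span):
  θ_1 = -w₀(2x(L-x)(L-2x)(x+2L)+x²(L-x)²)/(120LEI) = -14·(2·(3/2)·(6-(3/2))·(6-2·(3/2))·((3/2)+2·6)+(3/2)²·(6-(3/2))²)/(120·6·1000) = -7371/640000 rad
Load 2 — uniform load w=-4 kN/m over full span:
  θ_2 = -wx(L-x)(L-2x)/(12EI) = -(-4)·(3/2)·(6-(3/2))·(6-2·(3/2))/(12·1000) = 27/4000 rad
Superposition: θ = Σ θ_i = -3051/640000 rad ≈ -0.004767 rad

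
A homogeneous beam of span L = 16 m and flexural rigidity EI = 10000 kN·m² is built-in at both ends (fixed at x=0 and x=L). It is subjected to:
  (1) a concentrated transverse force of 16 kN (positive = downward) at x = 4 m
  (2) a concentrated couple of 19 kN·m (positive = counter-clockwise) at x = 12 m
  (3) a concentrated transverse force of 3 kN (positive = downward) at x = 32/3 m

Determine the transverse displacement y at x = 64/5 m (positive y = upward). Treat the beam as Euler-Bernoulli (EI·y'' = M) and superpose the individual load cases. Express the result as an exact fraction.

y(64/5) = -41173/4218750 m

Load 1 — point force P=16 kN at a=4 m (b=L-a=12):
  y_1 = -Pa²(L-x)²(3bL-(3b+a)(L-x))/(6L³EI)  [x>a] = -16·4²·(16-(64/5))²·(3·12·16-(3·12+4)·(16-(64/5)))/(6·16³·10000) = -224/46875 m
Load 2 — applied couple M₀=19 kN·m at a=12 m (b=L-a=4):
  y_2 = (R_Ax³/6 - M_Ax²/2 - M₀(x-a)²/2)/EI  [x>a] with R_A=171/128, M_A=95/16 = ((171/128)·(64/5)³/6 - (95/16)·(64/5)²/2 - 19·((64/5)-12)²/2)/10000 = -399/156250 m
Load 3 — point force P=3 kN at a=32/3 m (b=L-a=16/3):
  y_3 = -Pa²(L-x)²(3bL-(3b+a)(L-x))/(6L³EI)  [x>a] = -3·(32/3)²·(16-(64/5))²·(3·(16/3)·16-(3·(16/3)+(32/3))·(16-(64/5)))/(6·16³·10000) = -1024/421875 m
Superposition: y = Σ y_i = -41173/4218750 m ≈ -0.009760 m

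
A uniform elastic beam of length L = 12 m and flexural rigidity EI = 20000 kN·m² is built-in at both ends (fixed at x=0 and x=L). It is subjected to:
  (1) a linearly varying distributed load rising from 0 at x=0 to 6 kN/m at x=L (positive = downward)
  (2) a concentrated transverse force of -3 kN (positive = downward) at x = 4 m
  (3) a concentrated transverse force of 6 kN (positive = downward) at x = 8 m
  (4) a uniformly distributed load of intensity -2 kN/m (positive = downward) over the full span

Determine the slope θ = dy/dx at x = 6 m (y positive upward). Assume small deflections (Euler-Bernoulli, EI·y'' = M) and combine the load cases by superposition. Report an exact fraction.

θ(6) = -57/100000 rad

Load 1 — triangular load w₀=6 kN/m (0→w₀ over full span):
  θ_1 = -w₀(2x(L-x)(L-2x)(x+2L)+x²(L-x)²)/(120LEI) = -6·(2·6·(12-6)·(12-2·6)·(6+2·12)+6²·(12-6)²)/(120·12·20000) = -27/100000 rad
Load 2 — point force P=-3 kN at a=4 m (b=L-a=8):
  θ_2 = Pa²(L-x)(2bL-(3b+a)(L-x))/(2L³EI)  [x>a] = (-3)·4²·(12-6)·(2·8·12-(3·8+4)·(12-6))/(2·12³·20000) = -1/10000 rad
Load 3 — point force P=6 kN at a=8 m (b=L-a=4):
  θ_3 = -Pb²x(2aL-(3a+b)x)/(2L³EI)  [x≤a] = -6·4²·6·(2·8·12-(3·8+4)·6)/(2·12³·20000) = -1/5000 rad
Load 4 — uniform load w=-2 kN/m over full span:
  θ_4 = -wx(L-x)(L-2x)/(12EI) = -(-2)·6·(12-6)·(12-2·6)/(12·20000) = 0 rad
Superposition: θ = Σ θ_i = -57/100000 rad ≈ -0.000570 rad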